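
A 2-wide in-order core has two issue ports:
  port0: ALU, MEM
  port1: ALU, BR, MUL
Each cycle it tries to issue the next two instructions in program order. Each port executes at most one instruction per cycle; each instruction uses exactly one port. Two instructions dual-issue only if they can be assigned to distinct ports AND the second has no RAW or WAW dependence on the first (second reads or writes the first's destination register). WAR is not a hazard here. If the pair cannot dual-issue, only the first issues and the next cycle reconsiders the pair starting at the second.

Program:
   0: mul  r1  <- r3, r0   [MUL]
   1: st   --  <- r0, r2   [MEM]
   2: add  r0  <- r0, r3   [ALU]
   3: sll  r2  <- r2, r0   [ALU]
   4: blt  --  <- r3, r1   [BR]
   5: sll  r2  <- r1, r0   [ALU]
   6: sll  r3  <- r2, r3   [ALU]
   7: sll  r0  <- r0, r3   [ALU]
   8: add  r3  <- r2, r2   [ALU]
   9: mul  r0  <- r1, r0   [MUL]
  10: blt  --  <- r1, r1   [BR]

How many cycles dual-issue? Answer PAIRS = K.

#0 head=0: mul.MUL st.MEM i0&i1 dual
#1 head=2: add.ALU i2 RAW r0
#2 head=3: sll.ALU blt.BR i3&i4 dual
#3 head=5: sll.ALU i5 RAW r2
#4 head=6: sll.ALU i6 RAW r3
#5 head=7: sll.ALU add.ALU i7&i8 dual
#6 head=9: mul.MUL i9 no-port MUL/BR
#7 head=10: blt.BR i10 tail

PAIRS = 3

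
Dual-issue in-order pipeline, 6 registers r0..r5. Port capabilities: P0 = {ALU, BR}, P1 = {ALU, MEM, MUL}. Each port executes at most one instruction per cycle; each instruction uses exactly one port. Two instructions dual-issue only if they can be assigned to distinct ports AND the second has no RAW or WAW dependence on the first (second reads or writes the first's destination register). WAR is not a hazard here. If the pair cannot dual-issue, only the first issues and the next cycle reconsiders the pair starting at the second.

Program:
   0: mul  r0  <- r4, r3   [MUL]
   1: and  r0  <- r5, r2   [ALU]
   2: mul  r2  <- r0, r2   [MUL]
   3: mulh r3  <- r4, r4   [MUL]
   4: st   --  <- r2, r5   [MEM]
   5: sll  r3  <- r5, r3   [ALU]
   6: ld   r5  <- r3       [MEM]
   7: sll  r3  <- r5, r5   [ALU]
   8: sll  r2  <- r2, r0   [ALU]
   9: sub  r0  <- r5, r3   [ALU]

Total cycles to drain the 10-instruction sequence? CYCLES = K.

c0: i0 mul.MUL  WAW r0
c1: i1 and.ALU  RAW r0
c2: i2 mul.MUL  no-port MUL/MUL
c3: i3 mulh.MUL  no-port MUL/MEM
c4: i4+i5 st.MEM sll.ALU  2-wide
c5: i6 ld.MEM  RAW r5
c6: i7+i8 sll.ALU sll.ALU  2-wide
c7: i9 sub.ALU  tail

CYCLES = 8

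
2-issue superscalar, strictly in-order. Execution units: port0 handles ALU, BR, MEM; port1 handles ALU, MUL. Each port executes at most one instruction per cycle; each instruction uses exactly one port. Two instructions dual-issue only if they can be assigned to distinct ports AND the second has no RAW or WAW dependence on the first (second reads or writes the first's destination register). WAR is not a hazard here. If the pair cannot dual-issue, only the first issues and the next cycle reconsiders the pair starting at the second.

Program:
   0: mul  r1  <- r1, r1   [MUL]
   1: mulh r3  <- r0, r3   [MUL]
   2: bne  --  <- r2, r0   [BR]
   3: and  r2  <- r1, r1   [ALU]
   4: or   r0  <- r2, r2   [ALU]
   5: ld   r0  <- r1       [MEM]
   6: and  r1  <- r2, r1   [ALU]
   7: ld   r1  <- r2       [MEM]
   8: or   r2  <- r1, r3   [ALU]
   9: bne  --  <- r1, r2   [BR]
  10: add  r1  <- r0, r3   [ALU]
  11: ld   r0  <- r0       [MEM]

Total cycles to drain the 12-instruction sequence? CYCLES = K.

CYCLES = 9

t=0 i0:mul.MUL ; no-port MUL/MUL
t=1 i1/i2:mulh.MUL bne.BR ; pair
t=2 i3:and.ALU ; RAW r2
t=3 i4:or.ALU ; WAW r0
t=4 i5/i6:ld.MEM and.ALU ; pair
t=5 i7:ld.MEM ; RAW r1
t=6 i8:or.ALU ; RAW r2
t=7 i9/i10:bne.BR add.ALU ; pair
t=8 i11:ld.MEM ; tail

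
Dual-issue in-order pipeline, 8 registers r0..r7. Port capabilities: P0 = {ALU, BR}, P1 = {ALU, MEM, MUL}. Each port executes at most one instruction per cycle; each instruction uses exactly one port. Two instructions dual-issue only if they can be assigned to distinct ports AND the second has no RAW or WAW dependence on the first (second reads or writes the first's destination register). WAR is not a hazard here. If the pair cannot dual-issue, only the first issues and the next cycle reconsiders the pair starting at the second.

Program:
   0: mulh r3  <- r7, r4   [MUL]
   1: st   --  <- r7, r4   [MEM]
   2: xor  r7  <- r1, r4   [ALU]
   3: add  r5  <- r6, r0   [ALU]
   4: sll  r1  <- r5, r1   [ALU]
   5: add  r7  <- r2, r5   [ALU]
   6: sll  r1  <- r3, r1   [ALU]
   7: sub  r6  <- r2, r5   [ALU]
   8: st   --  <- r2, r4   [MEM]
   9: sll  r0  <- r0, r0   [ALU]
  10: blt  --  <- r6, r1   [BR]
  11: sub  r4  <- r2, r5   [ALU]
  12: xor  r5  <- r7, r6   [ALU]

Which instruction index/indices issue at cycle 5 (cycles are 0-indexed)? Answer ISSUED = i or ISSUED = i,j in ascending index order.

c0: i0 mulh  no-port MUL/MEM
c1: i1&i2 st;xor  pair
c2: i3 add  RAW r5
c3: i4&i5 sll;add  pair
c4: i6&i7 sll;sub  pair
c5: i8&i9 st;sll  pair
c6: i10&i11 blt;sub  pair
c7: i12 xor  tail

ISSUED = 8,9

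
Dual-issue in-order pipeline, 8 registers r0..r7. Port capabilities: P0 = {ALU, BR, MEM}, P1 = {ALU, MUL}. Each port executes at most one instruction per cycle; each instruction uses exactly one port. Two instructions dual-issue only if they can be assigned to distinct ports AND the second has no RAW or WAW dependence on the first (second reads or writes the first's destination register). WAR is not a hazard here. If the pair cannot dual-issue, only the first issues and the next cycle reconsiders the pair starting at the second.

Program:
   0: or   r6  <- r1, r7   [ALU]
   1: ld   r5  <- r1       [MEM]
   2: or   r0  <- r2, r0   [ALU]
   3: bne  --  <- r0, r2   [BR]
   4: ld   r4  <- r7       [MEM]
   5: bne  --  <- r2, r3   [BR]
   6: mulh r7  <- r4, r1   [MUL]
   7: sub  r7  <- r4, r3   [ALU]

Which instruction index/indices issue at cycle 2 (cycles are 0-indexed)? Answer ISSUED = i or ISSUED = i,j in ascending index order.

ISSUED = 3

t=0 i0/i1:or+ld ; 2-wide
t=1 i2:or ; RAW r0
t=2 i3:bne ; no-port BR/MEM
t=3 i4:ld ; no-port MEM/BR
t=4 i5/i6:bne+mulh ; 2-wide
t=5 i7:sub ; tail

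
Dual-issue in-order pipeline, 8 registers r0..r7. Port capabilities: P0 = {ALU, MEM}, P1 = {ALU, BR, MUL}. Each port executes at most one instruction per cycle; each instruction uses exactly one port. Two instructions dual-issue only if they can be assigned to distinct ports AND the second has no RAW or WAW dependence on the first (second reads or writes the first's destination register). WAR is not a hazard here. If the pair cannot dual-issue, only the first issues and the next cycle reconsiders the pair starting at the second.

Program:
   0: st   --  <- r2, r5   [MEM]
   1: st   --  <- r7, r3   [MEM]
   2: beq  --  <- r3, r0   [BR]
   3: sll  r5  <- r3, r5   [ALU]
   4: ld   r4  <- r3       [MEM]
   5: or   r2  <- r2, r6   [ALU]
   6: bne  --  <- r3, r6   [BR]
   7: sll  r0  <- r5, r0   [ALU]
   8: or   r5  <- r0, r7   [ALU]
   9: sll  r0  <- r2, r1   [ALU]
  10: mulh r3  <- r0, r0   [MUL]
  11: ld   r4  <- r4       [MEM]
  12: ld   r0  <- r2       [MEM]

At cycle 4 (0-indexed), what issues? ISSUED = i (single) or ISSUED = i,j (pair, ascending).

#0 head=0: st i0 no-port MEM/MEM
#1 head=1: st+beq i1/i2 dual
#2 head=3: sll+ld i3/i4 dual
#3 head=5: or+bne i5/i6 dual
#4 head=7: sll i7 RAW r0
#5 head=8: or+sll i8/i9 dual
#6 head=10: mulh+ld i10/i11 dual
#7 head=12: ld i12 tail

ISSUED = 7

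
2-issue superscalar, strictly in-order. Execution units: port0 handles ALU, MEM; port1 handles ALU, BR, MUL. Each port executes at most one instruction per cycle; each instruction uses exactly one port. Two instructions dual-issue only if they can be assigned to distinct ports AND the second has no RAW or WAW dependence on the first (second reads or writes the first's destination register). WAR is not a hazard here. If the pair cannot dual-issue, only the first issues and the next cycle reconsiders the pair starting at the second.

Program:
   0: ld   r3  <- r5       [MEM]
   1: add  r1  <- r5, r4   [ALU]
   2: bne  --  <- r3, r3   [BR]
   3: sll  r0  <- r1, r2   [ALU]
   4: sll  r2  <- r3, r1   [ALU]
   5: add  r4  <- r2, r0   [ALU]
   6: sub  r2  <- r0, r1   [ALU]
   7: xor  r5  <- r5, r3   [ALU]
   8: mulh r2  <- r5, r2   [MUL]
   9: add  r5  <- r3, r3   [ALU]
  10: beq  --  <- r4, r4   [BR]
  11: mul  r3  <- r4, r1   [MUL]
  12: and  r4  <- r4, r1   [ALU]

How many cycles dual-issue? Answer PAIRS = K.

PAIRS = 5

#0 head=0: ld.MEM/add.ALU i0,i1 pair
#1 head=2: bne.BR/sll.ALU i2,i3 pair
#2 head=4: sll.ALU i4 RAW r2
#3 head=5: add.ALU/sub.ALU i5,i6 pair
#4 head=7: xor.ALU i7 RAW r5
#5 head=8: mulh.MUL/add.ALU i8,i9 pair
#6 head=10: beq.BR i10 no-port BR/MUL
#7 head=11: mul.MUL/and.ALU i11,i12 pair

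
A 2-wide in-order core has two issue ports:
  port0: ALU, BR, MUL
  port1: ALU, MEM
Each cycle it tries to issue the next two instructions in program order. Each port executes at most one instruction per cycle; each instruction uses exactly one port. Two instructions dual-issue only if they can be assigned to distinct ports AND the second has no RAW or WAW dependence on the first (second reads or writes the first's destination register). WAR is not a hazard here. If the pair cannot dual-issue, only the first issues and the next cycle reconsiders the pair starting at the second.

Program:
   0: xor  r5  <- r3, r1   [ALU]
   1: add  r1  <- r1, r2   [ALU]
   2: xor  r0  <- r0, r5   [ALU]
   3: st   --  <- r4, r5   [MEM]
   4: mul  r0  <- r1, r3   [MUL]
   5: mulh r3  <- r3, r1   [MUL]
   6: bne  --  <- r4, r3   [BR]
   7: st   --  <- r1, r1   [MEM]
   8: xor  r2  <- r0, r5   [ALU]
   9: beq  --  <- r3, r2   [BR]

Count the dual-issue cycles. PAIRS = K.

  cy0 -> i0/i1 (xor.ALU add.ALU) dual
  cy1 -> i2/i3 (xor.ALU st.MEM) dual
  cy2 -> i4 (mul.MUL) no-port MUL/MUL
  cy3 -> i5 (mulh.MUL) no-port MUL/BR
  cy4 -> i6/i7 (bne.BR st.MEM) dual
  cy5 -> i8 (xor.ALU) RAW r2
  cy6 -> i9 (beq.BR) tail

PAIRS = 3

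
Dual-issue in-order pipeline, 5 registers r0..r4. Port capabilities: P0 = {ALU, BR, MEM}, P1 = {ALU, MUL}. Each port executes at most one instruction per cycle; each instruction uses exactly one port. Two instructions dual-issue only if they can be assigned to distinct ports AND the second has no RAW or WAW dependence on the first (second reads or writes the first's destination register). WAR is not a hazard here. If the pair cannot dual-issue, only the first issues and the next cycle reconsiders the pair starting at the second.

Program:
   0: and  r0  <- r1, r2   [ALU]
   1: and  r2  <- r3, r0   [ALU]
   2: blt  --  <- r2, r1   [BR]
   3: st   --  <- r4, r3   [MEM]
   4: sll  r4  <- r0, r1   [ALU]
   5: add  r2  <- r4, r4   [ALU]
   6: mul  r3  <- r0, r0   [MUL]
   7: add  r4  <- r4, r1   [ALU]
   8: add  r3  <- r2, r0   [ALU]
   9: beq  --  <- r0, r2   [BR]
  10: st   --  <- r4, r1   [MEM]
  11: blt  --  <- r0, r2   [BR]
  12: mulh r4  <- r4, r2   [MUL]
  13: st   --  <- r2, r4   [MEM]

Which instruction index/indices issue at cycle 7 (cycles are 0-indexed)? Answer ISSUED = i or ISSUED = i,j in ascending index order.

ISSUED = 10

0. and @i0  | RAW r0
1. and @i1  | RAW r2
2. blt @i2  | no-port BR/MEM
3. st+sll @i3/i4  | pair
4. add+mul @i5/i6  | pair
5. add+add @i7/i8  | pair
6. beq @i9  | no-port BR/MEM
7. st @i10  | no-port MEM/BR
8. blt+mulh @i11/i12  | pair
9. st @i13  | tail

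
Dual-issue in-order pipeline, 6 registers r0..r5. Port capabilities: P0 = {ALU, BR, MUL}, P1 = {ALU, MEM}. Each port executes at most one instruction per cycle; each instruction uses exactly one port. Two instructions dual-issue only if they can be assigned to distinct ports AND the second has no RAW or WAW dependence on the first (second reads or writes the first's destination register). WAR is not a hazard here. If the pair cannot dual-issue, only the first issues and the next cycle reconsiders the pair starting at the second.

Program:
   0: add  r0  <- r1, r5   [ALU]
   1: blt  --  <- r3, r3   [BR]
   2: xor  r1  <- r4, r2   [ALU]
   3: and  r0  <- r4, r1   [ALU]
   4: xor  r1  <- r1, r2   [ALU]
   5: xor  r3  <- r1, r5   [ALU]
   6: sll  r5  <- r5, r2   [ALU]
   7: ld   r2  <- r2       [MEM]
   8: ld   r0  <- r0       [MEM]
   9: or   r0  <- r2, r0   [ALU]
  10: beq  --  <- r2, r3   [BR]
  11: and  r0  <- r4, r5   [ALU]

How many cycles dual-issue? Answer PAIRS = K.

  cy0 -> i0,i1 (add blt) pair
  cy1 -> i2 (xor) RAW r1
  cy2 -> i3,i4 (and xor) pair
  cy3 -> i5,i6 (xor sll) pair
  cy4 -> i7 (ld) no-port MEM/MEM
  cy5 -> i8 (ld) RAW+WAW r0
  cy6 -> i9,i10 (or beq) pair
  cy7 -> i11 (and) tail

PAIRS = 4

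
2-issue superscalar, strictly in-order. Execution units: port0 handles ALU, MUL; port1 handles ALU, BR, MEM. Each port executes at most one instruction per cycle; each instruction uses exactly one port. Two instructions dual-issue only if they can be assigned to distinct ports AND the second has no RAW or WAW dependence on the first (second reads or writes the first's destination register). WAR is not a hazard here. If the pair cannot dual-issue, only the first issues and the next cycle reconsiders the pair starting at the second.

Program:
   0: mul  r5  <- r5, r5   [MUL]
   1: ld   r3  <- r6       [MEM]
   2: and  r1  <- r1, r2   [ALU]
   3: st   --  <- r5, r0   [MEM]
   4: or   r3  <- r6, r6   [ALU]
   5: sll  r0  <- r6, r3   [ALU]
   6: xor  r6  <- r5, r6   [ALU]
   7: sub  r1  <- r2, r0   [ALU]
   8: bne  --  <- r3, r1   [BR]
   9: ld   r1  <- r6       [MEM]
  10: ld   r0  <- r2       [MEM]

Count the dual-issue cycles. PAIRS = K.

#0 head=0: mul.MUL ld.MEM i0/i1 dual
#1 head=2: and.ALU st.MEM i2/i3 dual
#2 head=4: or.ALU i4 RAW r3
#3 head=5: sll.ALU xor.ALU i5/i6 dual
#4 head=7: sub.ALU i7 RAW r1
#5 head=8: bne.BR i8 no-port BR/MEM
#6 head=9: ld.MEM i9 no-port MEM/MEM
#7 head=10: ld.MEM i10 tail

PAIRS = 3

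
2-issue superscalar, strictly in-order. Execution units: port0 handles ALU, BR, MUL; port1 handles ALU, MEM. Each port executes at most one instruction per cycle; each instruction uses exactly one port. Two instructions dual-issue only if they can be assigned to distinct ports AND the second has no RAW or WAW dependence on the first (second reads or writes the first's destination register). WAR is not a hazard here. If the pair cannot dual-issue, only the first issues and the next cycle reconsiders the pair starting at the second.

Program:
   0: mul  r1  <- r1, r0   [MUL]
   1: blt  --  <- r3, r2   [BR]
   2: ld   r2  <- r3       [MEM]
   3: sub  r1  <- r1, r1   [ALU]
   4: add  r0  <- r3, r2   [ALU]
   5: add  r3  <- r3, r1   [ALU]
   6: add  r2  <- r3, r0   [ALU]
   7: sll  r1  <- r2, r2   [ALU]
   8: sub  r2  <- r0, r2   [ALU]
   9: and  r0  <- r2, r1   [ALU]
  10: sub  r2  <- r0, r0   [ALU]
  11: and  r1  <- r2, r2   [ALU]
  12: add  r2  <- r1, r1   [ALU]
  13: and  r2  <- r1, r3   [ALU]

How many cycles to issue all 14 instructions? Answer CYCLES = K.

CYCLES = 11

t=0 i0:mul.MUL ; no-port MUL/BR
t=1 i1+i2:blt.BR+ld.MEM ; pair
t=2 i3+i4:sub.ALU+add.ALU ; pair
t=3 i5:add.ALU ; RAW r3
t=4 i6:add.ALU ; RAW r2
t=5 i7+i8:sll.ALU+sub.ALU ; pair
t=6 i9:and.ALU ; RAW r0
t=7 i10:sub.ALU ; RAW r2
t=8 i11:and.ALU ; RAW r1
t=9 i12:add.ALU ; WAW r2
t=10 i13:and.ALU ; tail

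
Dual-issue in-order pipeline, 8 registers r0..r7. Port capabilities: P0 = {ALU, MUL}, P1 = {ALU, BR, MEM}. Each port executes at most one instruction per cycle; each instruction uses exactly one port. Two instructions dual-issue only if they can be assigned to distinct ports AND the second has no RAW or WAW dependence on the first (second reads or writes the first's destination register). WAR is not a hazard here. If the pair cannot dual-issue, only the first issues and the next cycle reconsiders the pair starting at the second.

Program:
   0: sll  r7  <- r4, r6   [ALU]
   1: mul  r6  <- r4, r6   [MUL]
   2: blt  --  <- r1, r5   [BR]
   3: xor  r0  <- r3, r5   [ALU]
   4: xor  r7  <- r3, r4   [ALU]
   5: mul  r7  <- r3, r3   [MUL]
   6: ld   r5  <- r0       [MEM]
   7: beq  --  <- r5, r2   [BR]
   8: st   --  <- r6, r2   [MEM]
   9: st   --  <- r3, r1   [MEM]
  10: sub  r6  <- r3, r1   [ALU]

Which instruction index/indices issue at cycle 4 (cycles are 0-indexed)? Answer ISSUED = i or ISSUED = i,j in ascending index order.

t=0 i0&i1:sll.ALU;mul.MUL ; pair
t=1 i2&i3:blt.BR;xor.ALU ; pair
t=2 i4:xor.ALU ; WAW r7
t=3 i5&i6:mul.MUL;ld.MEM ; pair
t=4 i7:beq.BR ; no-port BR/MEM
t=5 i8:st.MEM ; no-port MEM/MEM
t=6 i9&i10:st.MEM;sub.ALU ; pair

ISSUED = 7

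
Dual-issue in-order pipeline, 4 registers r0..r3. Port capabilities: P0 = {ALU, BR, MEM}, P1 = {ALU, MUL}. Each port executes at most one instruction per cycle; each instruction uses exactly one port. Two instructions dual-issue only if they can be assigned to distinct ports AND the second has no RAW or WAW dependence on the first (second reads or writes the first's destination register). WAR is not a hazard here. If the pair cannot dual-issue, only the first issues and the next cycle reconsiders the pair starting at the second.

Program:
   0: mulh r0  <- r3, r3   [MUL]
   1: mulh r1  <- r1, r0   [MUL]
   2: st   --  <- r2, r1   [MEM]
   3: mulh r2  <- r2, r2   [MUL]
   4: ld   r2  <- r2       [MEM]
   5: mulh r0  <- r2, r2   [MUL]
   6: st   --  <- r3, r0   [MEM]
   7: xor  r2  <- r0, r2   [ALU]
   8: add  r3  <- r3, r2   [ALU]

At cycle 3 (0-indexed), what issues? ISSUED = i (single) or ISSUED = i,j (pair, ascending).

[0] i0  mulh  -- no-port MUL/MUL
[1] i1  mulh  -- RAW r1
[2] i2&i3  st mulh  -- pair
[3] i4  ld  -- RAW r2
[4] i5  mulh  -- RAW r0
[5] i6&i7  st xor  -- pair
[6] i8  add  -- tail

ISSUED = 4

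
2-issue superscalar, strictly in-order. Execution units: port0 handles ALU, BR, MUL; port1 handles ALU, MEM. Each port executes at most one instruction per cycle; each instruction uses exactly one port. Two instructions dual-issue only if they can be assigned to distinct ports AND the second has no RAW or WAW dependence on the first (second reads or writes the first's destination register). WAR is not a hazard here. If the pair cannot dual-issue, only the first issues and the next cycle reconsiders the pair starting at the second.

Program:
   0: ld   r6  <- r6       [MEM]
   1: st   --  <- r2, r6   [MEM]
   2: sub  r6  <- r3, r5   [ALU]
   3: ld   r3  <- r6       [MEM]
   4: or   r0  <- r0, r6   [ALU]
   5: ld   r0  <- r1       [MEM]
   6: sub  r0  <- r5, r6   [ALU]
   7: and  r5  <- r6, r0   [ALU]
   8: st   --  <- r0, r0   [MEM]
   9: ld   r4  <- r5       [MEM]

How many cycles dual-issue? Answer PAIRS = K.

PAIRS = 3

0. ld @i0  | no-port MEM/MEM
1. st/sub @i1&i2  | dual
2. ld/or @i3&i4  | dual
3. ld @i5  | WAW r0
4. sub @i6  | RAW r0
5. and/st @i7&i8  | dual
6. ld @i9  | tail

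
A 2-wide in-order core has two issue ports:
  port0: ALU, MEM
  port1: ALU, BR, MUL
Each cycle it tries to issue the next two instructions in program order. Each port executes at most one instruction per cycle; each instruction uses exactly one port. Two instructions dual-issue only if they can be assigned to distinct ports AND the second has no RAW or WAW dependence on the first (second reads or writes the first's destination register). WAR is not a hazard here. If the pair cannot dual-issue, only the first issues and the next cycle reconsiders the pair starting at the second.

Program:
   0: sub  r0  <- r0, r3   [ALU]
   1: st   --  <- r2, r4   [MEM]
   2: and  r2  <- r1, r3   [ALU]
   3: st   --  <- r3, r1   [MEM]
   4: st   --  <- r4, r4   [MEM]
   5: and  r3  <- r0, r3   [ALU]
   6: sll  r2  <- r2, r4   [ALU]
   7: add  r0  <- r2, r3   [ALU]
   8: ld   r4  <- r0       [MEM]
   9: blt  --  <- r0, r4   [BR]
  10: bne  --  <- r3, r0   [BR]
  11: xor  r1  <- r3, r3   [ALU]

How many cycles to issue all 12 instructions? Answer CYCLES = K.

CYCLES = 8

  cy0 -> i0/i1 (sub;st) dual
  cy1 -> i2/i3 (and;st) dual
  cy2 -> i4/i5 (st;and) dual
  cy3 -> i6 (sll) RAW r2
  cy4 -> i7 (add) RAW r0
  cy5 -> i8 (ld) RAW r4
  cy6 -> i9 (blt) no-port BR/BR
  cy7 -> i10/i11 (bne;xor) dual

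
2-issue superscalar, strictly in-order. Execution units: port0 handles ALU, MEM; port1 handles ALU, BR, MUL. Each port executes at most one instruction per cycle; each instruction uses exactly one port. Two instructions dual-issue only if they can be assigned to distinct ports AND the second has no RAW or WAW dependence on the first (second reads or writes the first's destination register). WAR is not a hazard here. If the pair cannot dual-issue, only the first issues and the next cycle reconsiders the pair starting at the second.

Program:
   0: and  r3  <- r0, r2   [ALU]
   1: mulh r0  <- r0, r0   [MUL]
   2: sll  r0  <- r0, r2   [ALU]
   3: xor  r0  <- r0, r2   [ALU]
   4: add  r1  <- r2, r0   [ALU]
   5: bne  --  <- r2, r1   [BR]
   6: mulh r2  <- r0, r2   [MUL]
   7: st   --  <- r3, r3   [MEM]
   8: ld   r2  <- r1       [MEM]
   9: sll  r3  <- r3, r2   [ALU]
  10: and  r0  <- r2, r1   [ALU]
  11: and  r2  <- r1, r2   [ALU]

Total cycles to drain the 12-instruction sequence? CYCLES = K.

0. and.ALU mulh.MUL @i0/i1  | 2-wide
1. sll.ALU @i2  | RAW+WAW r0
2. xor.ALU @i3  | RAW r0
3. add.ALU @i4  | RAW r1
4. bne.BR @i5  | no-port BR/MUL
5. mulh.MUL st.MEM @i6/i7  | 2-wide
6. ld.MEM @i8  | RAW r2
7. sll.ALU and.ALU @i9/i10  | 2-wide
8. and.ALU @i11  | tail

CYCLES = 9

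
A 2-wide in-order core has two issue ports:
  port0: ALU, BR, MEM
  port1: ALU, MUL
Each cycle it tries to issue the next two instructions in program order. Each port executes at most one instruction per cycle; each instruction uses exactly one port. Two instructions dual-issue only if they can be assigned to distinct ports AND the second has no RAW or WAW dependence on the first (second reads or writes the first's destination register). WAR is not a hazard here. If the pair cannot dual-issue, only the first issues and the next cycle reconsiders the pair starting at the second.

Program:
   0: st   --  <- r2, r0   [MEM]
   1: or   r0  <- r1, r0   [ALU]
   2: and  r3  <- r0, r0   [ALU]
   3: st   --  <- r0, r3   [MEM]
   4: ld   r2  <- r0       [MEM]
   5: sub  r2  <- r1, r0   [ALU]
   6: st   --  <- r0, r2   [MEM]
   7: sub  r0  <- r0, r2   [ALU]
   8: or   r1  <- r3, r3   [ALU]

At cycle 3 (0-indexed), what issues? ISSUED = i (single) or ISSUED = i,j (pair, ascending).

0. st;or @i0&i1  | dual
1. and @i2  | RAW r3
2. st @i3  | no-port MEM/MEM
3. ld @i4  | WAW r2
4. sub @i5  | RAW r2
5. st;sub @i6&i7  | dual
6. or @i8  | tail

ISSUED = 4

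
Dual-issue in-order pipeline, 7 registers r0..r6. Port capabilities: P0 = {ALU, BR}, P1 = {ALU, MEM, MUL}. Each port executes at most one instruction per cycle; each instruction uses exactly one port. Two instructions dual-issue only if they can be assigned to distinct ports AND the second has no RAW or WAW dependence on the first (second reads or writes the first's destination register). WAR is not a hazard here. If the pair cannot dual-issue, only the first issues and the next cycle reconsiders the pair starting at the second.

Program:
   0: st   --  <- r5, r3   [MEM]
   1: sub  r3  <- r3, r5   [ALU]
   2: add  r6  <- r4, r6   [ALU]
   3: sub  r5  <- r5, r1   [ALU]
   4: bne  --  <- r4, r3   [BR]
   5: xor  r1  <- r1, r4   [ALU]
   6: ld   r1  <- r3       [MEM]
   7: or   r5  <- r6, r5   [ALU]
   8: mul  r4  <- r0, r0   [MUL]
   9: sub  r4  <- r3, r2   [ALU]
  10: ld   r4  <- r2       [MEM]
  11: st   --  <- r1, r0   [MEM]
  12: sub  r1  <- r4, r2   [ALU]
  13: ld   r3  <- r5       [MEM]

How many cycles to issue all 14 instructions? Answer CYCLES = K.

c0: i0+i1 st+sub  dual
c1: i2+i3 add+sub  dual
c2: i4+i5 bne+xor  dual
c3: i6+i7 ld+or  dual
c4: i8 mul  WAW r4
c5: i9 sub  WAW r4
c6: i10 ld  no-port MEM/MEM
c7: i11+i12 st+sub  dual
c8: i13 ld  tail

CYCLES = 9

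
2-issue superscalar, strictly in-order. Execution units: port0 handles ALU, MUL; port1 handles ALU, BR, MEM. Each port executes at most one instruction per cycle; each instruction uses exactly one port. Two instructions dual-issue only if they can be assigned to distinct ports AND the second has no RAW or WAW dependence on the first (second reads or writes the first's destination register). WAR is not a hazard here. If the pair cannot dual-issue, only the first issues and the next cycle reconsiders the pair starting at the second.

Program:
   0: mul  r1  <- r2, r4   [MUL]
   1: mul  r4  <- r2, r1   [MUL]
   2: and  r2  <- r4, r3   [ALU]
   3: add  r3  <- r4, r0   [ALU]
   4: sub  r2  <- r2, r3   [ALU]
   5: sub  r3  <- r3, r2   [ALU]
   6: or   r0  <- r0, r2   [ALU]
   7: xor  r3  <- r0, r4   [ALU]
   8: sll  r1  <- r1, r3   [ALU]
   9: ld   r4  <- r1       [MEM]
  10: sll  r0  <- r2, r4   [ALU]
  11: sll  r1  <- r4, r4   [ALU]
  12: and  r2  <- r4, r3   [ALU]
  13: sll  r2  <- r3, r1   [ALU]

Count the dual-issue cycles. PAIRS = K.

PAIRS = 3

c0: i0 mul.MUL  no-port MUL/MUL
c1: i1 mul.MUL  RAW r4
c2: i2&i3 and.ALU+add.ALU  dual
c3: i4 sub.ALU  RAW r2
c4: i5&i6 sub.ALU+or.ALU  dual
c5: i7 xor.ALU  RAW r3
c6: i8 sll.ALU  RAW r1
c7: i9 ld.MEM  RAW r4
c8: i10&i11 sll.ALU+sll.ALU  dual
c9: i12 and.ALU  WAW r2
c10: i13 sll.ALU  tail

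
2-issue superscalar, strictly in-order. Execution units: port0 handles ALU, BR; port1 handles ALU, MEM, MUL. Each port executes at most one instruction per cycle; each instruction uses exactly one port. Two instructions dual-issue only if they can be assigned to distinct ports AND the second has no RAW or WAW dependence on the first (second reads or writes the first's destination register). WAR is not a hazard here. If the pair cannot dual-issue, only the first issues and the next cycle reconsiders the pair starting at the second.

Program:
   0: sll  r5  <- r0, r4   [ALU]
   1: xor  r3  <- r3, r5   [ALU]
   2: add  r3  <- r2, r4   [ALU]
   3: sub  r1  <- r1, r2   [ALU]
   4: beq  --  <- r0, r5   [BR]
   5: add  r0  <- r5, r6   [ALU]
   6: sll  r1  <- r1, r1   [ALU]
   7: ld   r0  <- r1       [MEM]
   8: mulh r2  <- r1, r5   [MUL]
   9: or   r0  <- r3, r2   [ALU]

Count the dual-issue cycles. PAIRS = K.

PAIRS = 2

#0 head=0: sll i0 RAW r5
#1 head=1: xor i1 WAW r3
#2 head=2: add/sub i2,i3 dual
#3 head=4: beq/add i4,i5 dual
#4 head=6: sll i6 RAW r1
#5 head=7: ld i7 no-port MEM/MUL
#6 head=8: mulh i8 RAW r2
#7 head=9: or i9 tail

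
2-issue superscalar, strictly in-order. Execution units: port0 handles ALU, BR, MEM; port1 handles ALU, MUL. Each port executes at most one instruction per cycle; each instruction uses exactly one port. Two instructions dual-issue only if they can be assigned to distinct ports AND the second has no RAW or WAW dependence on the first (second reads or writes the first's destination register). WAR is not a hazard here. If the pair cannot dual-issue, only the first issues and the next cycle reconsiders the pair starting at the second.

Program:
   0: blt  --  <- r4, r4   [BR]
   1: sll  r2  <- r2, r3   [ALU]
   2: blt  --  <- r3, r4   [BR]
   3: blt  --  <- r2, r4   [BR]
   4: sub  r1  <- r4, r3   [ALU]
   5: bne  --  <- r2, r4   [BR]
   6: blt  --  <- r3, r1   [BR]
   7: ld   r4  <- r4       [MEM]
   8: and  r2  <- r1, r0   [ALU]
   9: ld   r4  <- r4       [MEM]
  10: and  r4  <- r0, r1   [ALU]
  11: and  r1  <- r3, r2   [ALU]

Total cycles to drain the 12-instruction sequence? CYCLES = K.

c0: i0&i1 blt/sll  pair
c1: i2 blt  no-port BR/BR
c2: i3&i4 blt/sub  pair
c3: i5 bne  no-port BR/BR
c4: i6 blt  no-port BR/MEM
c5: i7&i8 ld/and  pair
c6: i9 ld  WAW r4
c7: i10&i11 and/and  pair

CYCLES = 8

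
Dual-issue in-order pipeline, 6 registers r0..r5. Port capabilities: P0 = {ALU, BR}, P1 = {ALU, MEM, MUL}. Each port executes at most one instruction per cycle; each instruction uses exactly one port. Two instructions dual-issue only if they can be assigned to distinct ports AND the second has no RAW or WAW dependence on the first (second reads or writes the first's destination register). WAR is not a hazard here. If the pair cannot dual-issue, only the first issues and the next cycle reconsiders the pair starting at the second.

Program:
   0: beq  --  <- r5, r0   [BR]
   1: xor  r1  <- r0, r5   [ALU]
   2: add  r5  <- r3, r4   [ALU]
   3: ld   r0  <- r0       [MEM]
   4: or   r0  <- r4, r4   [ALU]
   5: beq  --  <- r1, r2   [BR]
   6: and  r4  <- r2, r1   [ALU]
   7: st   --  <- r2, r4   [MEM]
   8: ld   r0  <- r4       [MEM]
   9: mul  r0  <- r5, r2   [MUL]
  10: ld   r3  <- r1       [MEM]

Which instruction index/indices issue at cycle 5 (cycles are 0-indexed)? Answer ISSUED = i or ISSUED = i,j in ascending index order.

t=0 i0,i1:beq.BR;xor.ALU ; 2-wide
t=1 i2,i3:add.ALU;ld.MEM ; 2-wide
t=2 i4,i5:or.ALU;beq.BR ; 2-wide
t=3 i6:and.ALU ; RAW r4
t=4 i7:st.MEM ; no-port MEM/MEM
t=5 i8:ld.MEM ; no-port MEM/MUL
t=6 i9:mul.MUL ; no-port MUL/MEM
t=7 i10:ld.MEM ; tail

ISSUED = 8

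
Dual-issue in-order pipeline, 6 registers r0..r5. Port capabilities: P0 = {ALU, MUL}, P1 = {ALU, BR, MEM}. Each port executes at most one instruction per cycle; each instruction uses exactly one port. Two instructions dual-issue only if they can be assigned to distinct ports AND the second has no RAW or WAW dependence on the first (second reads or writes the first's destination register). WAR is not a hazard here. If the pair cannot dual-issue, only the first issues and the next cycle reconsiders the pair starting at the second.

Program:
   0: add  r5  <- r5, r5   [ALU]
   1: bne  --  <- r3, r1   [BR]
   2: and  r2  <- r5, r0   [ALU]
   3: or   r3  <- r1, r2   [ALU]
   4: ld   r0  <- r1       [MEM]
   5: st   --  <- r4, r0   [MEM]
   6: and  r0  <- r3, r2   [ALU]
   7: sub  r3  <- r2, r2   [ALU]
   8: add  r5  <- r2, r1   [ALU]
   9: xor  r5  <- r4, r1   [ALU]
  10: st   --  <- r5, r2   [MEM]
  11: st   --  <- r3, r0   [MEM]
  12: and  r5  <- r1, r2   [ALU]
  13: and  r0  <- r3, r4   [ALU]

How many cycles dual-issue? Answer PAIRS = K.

PAIRS = 5

[0] i0,i1  add+bne  -- pair
[1] i2  and  -- RAW r2
[2] i3,i4  or+ld  -- pair
[3] i5,i6  st+and  -- pair
[4] i7,i8  sub+add  -- pair
[5] i9  xor  -- RAW r5
[6] i10  st  -- no-port MEM/MEM
[7] i11,i12  st+and  -- pair
[8] i13  and  -- tail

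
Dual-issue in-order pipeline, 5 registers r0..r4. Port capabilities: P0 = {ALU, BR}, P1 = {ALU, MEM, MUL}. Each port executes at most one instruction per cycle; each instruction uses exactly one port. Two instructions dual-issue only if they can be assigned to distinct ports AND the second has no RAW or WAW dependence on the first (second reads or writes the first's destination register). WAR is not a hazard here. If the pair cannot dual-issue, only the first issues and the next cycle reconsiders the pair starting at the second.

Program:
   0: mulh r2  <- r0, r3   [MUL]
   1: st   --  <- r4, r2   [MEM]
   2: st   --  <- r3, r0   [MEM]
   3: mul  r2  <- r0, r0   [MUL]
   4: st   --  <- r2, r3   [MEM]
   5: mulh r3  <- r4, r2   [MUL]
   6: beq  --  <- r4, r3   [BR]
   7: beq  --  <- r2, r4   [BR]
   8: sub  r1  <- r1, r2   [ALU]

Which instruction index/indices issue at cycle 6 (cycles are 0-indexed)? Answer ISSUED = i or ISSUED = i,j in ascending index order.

ISSUED = 6

#0 head=0: mulh.MUL i0 no-port MUL/MEM
#1 head=1: st.MEM i1 no-port MEM/MEM
#2 head=2: st.MEM i2 no-port MEM/MUL
#3 head=3: mul.MUL i3 no-port MUL/MEM
#4 head=4: st.MEM i4 no-port MEM/MUL
#5 head=5: mulh.MUL i5 RAW r3
#6 head=6: beq.BR i6 no-port BR/BR
#7 head=7: beq.BR+sub.ALU i7+i8 pair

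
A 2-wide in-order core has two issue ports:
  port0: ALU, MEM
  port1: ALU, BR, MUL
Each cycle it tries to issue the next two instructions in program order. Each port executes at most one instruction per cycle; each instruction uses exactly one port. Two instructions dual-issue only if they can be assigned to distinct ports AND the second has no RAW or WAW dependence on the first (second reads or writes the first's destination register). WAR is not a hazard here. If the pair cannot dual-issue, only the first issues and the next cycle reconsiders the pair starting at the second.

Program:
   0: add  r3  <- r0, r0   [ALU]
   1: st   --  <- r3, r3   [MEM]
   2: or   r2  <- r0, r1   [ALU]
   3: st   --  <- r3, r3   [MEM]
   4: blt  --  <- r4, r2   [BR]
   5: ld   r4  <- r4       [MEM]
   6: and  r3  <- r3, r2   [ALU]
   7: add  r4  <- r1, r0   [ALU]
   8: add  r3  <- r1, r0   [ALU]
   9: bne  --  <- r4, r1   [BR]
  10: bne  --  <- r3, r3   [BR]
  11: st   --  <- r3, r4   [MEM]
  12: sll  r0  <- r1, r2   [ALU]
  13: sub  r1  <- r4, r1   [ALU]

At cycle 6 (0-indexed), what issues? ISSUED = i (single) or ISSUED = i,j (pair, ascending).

ISSUED = 10,11

#0 head=0: add i0 RAW r3
#1 head=1: st+or i1+i2 2-wide
#2 head=3: st+blt i3+i4 2-wide
#3 head=5: ld+and i5+i6 2-wide
#4 head=7: add+add i7+i8 2-wide
#5 head=9: bne i9 no-port BR/BR
#6 head=10: bne+st i10+i11 2-wide
#7 head=12: sll+sub i12+i13 2-wide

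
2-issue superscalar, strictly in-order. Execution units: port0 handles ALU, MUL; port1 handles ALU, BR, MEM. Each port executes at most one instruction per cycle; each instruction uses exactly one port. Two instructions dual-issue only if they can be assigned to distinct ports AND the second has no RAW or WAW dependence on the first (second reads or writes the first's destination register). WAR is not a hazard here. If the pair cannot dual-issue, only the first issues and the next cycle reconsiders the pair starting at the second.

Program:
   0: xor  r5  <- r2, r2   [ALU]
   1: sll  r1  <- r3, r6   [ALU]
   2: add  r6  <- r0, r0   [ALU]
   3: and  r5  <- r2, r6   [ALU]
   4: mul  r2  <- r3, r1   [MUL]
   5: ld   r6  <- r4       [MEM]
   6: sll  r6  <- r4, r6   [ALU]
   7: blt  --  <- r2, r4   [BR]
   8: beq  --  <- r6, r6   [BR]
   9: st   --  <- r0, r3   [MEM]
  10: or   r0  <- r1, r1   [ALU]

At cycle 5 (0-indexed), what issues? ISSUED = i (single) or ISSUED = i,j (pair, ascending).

c0: i0/i1 xor.ALU/sll.ALU  2-wide
c1: i2 add.ALU  RAW r6
c2: i3/i4 and.ALU/mul.MUL  2-wide
c3: i5 ld.MEM  RAW+WAW r6
c4: i6/i7 sll.ALU/blt.BR  2-wide
c5: i8 beq.BR  no-port BR/MEM
c6: i9/i10 st.MEM/or.ALU  2-wide

ISSUED = 8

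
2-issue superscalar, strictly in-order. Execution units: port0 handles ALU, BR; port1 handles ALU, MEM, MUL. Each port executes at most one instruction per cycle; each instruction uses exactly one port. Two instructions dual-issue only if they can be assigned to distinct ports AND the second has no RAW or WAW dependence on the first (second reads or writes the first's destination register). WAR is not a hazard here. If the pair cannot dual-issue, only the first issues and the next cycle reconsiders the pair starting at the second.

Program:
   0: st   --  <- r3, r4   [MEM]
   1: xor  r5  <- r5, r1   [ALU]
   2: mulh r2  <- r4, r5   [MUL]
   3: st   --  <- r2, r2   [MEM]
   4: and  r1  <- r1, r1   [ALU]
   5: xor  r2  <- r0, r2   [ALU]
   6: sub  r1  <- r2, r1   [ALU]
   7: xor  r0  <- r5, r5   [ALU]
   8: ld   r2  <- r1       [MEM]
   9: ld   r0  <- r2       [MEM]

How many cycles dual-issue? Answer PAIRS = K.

PAIRS = 3

t=0 i0&i1:st xor ; pair
t=1 i2:mulh ; no-port MUL/MEM
t=2 i3&i4:st and ; pair
t=3 i5:xor ; RAW r2
t=4 i6&i7:sub xor ; pair
t=5 i8:ld ; no-port MEM/MEM
t=6 i9:ld ; tail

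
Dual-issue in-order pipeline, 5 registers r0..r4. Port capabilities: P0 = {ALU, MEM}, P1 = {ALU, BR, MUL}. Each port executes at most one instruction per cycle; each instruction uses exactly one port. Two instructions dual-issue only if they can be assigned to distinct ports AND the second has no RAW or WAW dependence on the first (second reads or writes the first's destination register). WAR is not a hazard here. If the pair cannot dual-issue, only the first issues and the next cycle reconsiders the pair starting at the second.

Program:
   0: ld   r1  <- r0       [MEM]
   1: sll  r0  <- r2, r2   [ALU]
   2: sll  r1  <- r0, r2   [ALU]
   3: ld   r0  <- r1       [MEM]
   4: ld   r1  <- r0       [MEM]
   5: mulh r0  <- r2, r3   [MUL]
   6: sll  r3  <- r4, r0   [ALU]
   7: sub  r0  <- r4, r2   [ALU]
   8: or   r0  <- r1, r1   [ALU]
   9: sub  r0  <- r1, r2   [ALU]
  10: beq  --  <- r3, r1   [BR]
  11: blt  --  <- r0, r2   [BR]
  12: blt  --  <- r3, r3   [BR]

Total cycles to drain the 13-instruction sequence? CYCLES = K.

c0: i0,i1 ld/sll  2-wide
c1: i2 sll  RAW r1
c2: i3 ld  no-port MEM/MEM
c3: i4,i5 ld/mulh  2-wide
c4: i6,i7 sll/sub  2-wide
c5: i8 or  WAW r0
c6: i9,i10 sub/beq  2-wide
c7: i11 blt  no-port BR/BR
c8: i12 blt  tail

CYCLES = 9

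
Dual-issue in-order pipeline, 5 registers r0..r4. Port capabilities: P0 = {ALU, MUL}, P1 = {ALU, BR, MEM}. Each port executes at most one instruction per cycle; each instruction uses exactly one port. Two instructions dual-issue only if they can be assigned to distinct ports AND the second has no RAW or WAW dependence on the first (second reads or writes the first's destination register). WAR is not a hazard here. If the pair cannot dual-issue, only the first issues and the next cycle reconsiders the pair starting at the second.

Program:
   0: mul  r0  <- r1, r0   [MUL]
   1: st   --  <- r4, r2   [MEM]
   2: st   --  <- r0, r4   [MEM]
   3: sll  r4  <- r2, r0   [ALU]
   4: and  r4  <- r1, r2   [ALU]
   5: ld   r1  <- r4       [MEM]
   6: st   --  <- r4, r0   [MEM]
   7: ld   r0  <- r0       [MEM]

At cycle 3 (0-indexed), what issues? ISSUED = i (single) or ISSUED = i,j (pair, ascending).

[0] i0&i1  mul;st  -- dual
[1] i2&i3  st;sll  -- dual
[2] i4  and  -- RAW r4
[3] i5  ld  -- no-port MEM/MEM
[4] i6  st  -- no-port MEM/MEM
[5] i7  ld  -- tail

ISSUED = 5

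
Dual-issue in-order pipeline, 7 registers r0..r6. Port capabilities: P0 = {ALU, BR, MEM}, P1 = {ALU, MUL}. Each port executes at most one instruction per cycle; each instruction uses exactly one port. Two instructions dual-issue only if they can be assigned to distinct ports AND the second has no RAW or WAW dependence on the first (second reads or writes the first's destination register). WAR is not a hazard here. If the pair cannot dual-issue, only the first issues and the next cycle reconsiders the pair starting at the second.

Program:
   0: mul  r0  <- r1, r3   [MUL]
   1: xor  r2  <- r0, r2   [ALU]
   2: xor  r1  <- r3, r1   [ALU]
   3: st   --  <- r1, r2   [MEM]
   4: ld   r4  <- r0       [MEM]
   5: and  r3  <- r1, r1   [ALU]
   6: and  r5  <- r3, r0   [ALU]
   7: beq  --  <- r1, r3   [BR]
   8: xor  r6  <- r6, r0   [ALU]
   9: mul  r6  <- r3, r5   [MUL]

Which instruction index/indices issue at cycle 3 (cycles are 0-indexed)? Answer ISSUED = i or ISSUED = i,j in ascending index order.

ISSUED = 4,5

0. mul @i0  | RAW r0
1. xor;xor @i1&i2  | dual
2. st @i3  | no-port MEM/MEM
3. ld;and @i4&i5  | dual
4. and;beq @i6&i7  | dual
5. xor @i8  | WAW r6
6. mul @i9  | tail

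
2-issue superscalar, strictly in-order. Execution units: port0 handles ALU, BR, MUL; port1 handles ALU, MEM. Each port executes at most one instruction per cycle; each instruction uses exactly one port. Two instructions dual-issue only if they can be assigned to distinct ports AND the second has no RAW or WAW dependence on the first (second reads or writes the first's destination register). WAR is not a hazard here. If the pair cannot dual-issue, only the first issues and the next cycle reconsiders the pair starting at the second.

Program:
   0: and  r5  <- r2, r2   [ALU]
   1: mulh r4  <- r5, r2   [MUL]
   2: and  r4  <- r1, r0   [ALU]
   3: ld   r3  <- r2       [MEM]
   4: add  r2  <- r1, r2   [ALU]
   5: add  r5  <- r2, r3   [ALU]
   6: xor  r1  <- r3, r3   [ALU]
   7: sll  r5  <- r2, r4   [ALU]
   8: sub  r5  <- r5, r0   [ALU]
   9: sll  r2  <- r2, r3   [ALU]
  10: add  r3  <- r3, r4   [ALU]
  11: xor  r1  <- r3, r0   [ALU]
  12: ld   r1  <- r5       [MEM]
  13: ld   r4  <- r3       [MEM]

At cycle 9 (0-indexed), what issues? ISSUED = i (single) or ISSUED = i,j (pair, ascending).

c0: i0 and.ALU  RAW r5
c1: i1 mulh.MUL  WAW r4
c2: i2+i3 and.ALU/ld.MEM  2-wide
c3: i4 add.ALU  RAW r2
c4: i5+i6 add.ALU/xor.ALU  2-wide
c5: i7 sll.ALU  RAW+WAW r5
c6: i8+i9 sub.ALU/sll.ALU  2-wide
c7: i10 add.ALU  RAW r3
c8: i11 xor.ALU  WAW r1
c9: i12 ld.MEM  no-port MEM/MEM
c10: i13 ld.MEM  tail

ISSUED = 12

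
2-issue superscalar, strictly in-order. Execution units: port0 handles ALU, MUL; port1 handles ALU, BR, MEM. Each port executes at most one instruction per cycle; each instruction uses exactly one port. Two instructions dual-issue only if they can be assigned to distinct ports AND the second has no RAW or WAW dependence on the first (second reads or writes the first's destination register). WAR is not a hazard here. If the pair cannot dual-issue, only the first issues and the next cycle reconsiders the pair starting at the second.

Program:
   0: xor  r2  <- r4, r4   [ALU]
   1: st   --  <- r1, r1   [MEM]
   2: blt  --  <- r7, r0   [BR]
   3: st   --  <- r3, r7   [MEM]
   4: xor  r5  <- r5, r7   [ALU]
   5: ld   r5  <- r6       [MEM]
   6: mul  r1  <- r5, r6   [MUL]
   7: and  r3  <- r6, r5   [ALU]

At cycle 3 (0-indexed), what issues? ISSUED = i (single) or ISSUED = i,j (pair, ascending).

ISSUED = 5

[0] i0,i1  xor.ALU;st.MEM  -- 2-wide
[1] i2  blt.BR  -- no-port BR/MEM
[2] i3,i4  st.MEM;xor.ALU  -- 2-wide
[3] i5  ld.MEM  -- RAW r5
[4] i6,i7  mul.MUL;and.ALU  -- 2-wide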